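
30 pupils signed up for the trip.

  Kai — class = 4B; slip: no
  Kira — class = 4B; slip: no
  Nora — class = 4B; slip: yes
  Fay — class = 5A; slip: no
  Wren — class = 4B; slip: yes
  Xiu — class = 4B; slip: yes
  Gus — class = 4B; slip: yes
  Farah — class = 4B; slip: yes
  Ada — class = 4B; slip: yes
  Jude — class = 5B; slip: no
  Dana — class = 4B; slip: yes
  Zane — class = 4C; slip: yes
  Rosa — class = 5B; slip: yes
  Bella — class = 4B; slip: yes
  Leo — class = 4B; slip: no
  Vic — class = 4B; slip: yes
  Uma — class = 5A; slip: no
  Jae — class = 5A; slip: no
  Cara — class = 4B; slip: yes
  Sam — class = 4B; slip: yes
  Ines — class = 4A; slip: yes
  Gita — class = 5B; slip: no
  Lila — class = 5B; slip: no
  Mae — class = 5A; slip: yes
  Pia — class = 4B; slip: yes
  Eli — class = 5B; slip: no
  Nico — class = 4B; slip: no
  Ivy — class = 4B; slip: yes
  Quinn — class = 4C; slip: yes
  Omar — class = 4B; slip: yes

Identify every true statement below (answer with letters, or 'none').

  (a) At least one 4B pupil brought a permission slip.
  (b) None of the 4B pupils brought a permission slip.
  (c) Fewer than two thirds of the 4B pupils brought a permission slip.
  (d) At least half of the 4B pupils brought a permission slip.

(a), (d)

|A| = 18, |A ∩ B| = 14, |A ∖ B| = 4.
(a) A ∩ B ≠ ∅ (|A ∩ B| ≥ 1): holds.
(b) A ∩ B = ∅ (|A ∩ B| = 0): fails.
(c) |A ∩ B| / |A| < 2/3: fails.
(d) |A ∩ B| ≥ |A ∖ B|: holds.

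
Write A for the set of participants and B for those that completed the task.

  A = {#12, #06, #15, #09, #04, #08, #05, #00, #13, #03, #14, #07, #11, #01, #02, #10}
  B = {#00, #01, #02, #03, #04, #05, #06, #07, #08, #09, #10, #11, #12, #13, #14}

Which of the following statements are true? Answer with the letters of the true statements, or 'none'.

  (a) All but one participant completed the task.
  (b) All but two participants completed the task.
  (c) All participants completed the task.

(a)

|A| = 16, |A ∩ B| = 15, |A ∖ B| = 1.
(a) |A ∖ B| = 1: holds.
(b) |A ∖ B| = 2: fails.
(c) A ⊆ B, i.e. every element of A is in B (|A ∖ B| = 0): fails.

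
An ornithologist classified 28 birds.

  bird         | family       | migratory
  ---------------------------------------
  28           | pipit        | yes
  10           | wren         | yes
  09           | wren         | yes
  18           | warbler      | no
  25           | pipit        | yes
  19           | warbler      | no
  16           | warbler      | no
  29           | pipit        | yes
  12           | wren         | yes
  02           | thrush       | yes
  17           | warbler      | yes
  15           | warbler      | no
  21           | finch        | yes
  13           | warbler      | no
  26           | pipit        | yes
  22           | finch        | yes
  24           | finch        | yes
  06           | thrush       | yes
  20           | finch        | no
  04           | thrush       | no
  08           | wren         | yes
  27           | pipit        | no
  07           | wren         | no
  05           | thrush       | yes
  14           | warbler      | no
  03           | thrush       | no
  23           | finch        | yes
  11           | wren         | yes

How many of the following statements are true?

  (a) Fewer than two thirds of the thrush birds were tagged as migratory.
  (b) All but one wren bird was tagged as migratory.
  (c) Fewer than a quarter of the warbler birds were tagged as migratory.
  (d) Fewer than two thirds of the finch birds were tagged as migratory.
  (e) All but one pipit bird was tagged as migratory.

4

(a) thrush: |A| = 5, |A ∩ B| = 3; needs |A ∩ B| / |A| < 2/3 — true.
(b) wren: |A| = 6, |A ∩ B| = 5; needs |A ∖ B| = 1 — true.
(c) warbler: |A| = 7, |A ∩ B| = 1; needs |A ∩ B| / |A| < 1/4 — true.
(d) finch: |A| = 5, |A ∩ B| = 4; needs |A ∩ B| / |A| < 2/3 — false.
(e) pipit: |A| = 5, |A ∩ B| = 4; needs |A ∖ B| = 1 — true.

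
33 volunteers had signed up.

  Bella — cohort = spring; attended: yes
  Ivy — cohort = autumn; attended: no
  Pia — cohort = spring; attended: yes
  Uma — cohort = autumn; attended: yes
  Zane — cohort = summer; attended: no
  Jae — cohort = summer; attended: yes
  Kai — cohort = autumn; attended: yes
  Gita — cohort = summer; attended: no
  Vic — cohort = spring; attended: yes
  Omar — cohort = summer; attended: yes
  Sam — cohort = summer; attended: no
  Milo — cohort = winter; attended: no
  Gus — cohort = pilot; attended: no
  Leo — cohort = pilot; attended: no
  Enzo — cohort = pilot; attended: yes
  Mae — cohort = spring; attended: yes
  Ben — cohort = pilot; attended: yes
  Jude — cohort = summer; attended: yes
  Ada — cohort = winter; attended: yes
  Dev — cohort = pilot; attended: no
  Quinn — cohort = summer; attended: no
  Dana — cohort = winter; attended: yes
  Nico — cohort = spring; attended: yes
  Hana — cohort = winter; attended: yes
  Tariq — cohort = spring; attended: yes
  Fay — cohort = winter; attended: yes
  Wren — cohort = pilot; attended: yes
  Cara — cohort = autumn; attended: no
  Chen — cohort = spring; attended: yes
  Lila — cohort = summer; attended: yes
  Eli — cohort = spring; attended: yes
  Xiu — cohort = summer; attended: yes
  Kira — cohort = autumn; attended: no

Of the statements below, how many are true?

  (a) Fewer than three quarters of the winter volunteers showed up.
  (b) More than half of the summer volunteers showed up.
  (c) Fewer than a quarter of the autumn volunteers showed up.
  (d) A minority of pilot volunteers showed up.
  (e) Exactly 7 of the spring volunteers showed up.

(a) winter: |A| = 5, |A ∩ B| = 4; needs |A ∩ B| / |A| < 3/4 — false.
(b) summer: |A| = 9, |A ∩ B| = 5; needs |A ∩ B| > |A ∖ B| — true.
(c) autumn: |A| = 5, |A ∩ B| = 2; needs |A ∩ B| / |A| < 1/4 — false.
(d) pilot: |A| = 6, |A ∩ B| = 3; needs |A ∩ B| < |A ∖ B| — false.
(e) spring: |A| = 8, |A ∩ B| = 8; needs |A ∩ B| = 7 — false.

1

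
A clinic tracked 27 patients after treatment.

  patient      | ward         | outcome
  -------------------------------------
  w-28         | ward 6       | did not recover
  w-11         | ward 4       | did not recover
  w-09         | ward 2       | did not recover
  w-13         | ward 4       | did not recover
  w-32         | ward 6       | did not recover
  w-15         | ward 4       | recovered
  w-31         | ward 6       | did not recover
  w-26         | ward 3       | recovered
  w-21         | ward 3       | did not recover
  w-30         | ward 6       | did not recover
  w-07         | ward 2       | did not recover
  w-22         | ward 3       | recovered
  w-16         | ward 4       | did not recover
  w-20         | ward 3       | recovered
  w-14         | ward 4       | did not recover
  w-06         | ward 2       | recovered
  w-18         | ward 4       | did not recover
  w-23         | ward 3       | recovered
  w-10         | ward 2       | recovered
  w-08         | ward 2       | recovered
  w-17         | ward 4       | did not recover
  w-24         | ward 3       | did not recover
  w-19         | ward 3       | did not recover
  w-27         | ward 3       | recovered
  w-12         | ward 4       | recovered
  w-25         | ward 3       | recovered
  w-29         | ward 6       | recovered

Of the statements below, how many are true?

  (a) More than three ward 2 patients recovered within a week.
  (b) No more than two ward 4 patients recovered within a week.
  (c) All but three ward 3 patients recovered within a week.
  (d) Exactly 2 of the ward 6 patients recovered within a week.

(a) ward 2: |A| = 5, |A ∩ B| = 3; needs |A ∩ B| > 3 — false.
(b) ward 4: |A| = 8, |A ∩ B| = 2; needs |A ∩ B| ≤ 2 — true.
(c) ward 3: |A| = 9, |A ∩ B| = 6; needs |A ∖ B| = 3 — true.
(d) ward 6: |A| = 5, |A ∩ B| = 1; needs |A ∩ B| = 2 — false.

2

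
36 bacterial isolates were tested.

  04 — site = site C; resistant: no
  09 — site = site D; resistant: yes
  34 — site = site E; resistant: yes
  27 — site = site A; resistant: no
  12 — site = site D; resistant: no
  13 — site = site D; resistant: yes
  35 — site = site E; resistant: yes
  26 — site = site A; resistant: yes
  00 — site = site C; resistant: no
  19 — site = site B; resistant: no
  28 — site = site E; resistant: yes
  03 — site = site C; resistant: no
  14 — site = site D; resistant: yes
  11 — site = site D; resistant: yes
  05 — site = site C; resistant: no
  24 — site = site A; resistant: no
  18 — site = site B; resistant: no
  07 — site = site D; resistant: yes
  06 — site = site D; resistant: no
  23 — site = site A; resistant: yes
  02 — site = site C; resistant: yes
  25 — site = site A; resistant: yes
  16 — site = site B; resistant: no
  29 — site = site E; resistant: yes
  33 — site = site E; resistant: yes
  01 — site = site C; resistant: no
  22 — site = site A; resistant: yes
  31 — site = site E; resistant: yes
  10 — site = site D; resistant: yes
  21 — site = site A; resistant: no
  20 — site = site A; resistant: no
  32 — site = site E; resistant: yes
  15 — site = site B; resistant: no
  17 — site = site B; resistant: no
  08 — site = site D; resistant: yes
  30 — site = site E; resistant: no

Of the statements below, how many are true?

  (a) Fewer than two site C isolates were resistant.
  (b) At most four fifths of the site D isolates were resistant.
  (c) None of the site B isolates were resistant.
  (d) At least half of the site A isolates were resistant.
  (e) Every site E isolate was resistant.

(a) site C: |A| = 6, |A ∩ B| = 1; needs |A ∩ B| < 2 — true.
(b) site D: |A| = 9, |A ∩ B| = 7; needs |A ∩ B| / |A| ≤ 4/5 — true.
(c) site B: |A| = 5, |A ∩ B| = 0; needs A ∩ B = ∅ (|A ∩ B| = 0) — true.
(d) site A: |A| = 8, |A ∩ B| = 4; needs |A ∩ B| ≥ |A ∖ B| — true.
(e) site E: |A| = 8, |A ∩ B| = 7; needs A ⊆ B, i.e. every element of A is in B (|A ∖ B| = 0) — false.

4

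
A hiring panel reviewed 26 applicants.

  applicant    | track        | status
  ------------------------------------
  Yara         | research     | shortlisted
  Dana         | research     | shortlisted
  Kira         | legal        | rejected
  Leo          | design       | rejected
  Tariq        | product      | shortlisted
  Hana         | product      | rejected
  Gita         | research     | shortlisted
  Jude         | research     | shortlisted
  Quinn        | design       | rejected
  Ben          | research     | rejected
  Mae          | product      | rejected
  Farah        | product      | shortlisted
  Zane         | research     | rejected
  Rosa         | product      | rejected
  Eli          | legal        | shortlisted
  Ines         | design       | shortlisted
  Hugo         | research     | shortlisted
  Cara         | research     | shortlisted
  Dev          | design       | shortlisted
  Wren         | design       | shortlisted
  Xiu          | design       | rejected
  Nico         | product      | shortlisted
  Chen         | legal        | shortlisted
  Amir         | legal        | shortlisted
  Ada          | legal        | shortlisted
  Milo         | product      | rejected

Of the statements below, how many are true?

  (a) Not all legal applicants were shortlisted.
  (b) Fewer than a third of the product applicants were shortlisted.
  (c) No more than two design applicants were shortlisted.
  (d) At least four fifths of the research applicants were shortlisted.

1

(a) legal: |A| = 5, |A ∩ B| = 4; needs A ⊄ B (|A ∖ B| ≥ 1) — true.
(b) product: |A| = 7, |A ∩ B| = 3; needs |A ∩ B| / |A| < 1/3 — false.
(c) design: |A| = 6, |A ∩ B| = 3; needs |A ∩ B| ≤ 2 — false.
(d) research: |A| = 8, |A ∩ B| = 6; needs |A ∩ B| / |A| ≥ 4/5 — false.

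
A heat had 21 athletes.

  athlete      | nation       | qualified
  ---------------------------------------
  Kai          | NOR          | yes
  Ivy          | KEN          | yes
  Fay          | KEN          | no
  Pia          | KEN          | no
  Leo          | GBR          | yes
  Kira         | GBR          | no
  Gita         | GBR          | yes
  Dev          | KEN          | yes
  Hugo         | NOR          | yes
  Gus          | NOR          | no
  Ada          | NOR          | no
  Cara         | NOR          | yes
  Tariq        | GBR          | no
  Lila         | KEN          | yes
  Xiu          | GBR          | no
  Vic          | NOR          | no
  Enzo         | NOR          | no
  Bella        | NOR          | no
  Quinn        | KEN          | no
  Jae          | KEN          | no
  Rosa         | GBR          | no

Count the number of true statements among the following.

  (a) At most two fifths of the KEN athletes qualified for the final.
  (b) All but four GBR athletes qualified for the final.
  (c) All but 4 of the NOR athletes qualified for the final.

(a) KEN: |A| = 7, |A ∩ B| = 3; needs |A ∩ B| / |A| ≤ 2/5 — false.
(b) GBR: |A| = 6, |A ∩ B| = 2; needs |A ∖ B| = 4 — true.
(c) NOR: |A| = 8, |A ∩ B| = 3; needs |A ∖ B| = 4 — false.

1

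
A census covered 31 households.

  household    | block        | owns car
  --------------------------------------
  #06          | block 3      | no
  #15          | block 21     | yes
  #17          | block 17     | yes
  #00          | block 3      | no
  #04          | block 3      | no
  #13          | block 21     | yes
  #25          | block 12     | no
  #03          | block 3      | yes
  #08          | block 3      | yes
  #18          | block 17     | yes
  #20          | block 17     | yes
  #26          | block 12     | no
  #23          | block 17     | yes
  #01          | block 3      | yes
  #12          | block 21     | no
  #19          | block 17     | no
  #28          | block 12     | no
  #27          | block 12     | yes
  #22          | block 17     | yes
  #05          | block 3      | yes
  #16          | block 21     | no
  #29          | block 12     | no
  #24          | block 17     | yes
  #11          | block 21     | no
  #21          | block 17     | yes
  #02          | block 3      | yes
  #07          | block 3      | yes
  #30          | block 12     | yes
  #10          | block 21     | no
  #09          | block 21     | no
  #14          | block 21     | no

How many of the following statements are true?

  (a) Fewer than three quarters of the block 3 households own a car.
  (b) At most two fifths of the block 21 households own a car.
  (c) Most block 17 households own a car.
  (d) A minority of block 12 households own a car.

4

(a) block 3: |A| = 9, |A ∩ B| = 6; needs |A ∩ B| / |A| < 3/4 — true.
(b) block 21: |A| = 8, |A ∩ B| = 2; needs |A ∩ B| / |A| ≤ 2/5 — true.
(c) block 17: |A| = 8, |A ∩ B| = 7; needs |A ∩ B| > |A ∖ B| — true.
(d) block 12: |A| = 6, |A ∩ B| = 2; needs |A ∩ B| < |A ∖ B| — true.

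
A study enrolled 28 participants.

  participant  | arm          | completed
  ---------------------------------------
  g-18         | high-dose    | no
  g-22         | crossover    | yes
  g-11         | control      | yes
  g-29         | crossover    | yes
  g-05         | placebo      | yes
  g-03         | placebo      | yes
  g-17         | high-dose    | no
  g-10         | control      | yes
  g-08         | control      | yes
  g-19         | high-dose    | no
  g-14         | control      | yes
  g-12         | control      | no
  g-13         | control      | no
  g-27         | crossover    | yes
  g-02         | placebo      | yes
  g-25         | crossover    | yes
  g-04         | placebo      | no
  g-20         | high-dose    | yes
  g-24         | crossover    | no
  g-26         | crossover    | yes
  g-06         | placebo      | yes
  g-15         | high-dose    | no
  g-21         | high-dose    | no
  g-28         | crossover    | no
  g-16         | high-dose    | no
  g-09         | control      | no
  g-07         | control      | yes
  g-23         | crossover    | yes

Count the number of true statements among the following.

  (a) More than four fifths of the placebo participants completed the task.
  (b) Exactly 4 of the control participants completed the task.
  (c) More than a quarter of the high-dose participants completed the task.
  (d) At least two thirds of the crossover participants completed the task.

(a) placebo: |A| = 5, |A ∩ B| = 4; needs |A ∩ B| / |A| > 4/5 — false.
(b) control: |A| = 8, |A ∩ B| = 5; needs |A ∩ B| = 4 — false.
(c) high-dose: |A| = 7, |A ∩ B| = 1; needs |A ∩ B| / |A| > 1/4 — false.
(d) crossover: |A| = 8, |A ∩ B| = 6; needs |A ∩ B| / |A| ≥ 2/3 — true.

1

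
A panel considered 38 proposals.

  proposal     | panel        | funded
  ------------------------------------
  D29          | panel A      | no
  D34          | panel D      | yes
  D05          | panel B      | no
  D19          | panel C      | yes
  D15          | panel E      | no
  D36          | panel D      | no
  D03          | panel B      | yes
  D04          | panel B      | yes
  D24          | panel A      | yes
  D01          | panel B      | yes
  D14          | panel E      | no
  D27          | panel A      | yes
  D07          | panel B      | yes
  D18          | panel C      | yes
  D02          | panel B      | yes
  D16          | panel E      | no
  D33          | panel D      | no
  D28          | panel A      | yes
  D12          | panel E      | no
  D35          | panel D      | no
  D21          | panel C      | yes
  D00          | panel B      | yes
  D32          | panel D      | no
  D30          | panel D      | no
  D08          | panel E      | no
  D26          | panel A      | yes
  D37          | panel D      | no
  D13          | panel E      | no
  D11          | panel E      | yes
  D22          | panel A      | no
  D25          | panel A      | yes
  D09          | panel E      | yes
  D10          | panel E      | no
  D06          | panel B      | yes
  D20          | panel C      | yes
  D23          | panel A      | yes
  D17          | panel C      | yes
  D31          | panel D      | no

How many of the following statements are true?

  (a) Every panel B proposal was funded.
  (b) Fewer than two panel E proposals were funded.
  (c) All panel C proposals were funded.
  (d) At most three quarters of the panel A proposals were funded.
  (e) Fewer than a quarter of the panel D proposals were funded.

3

(a) panel B: |A| = 8, |A ∩ B| = 7; needs A ⊆ B, i.e. every element of A is in B (|A ∖ B| = 0) — false.
(b) panel E: |A| = 9, |A ∩ B| = 2; needs |A ∩ B| < 2 — false.
(c) panel C: |A| = 5, |A ∩ B| = 5; needs A ⊆ B, i.e. every element of A is in B (|A ∖ B| = 0) — true.
(d) panel A: |A| = 8, |A ∩ B| = 6; needs |A ∩ B| / |A| ≤ 3/4 — true.
(e) panel D: |A| = 8, |A ∩ B| = 1; needs |A ∩ B| / |A| < 1/4 — true.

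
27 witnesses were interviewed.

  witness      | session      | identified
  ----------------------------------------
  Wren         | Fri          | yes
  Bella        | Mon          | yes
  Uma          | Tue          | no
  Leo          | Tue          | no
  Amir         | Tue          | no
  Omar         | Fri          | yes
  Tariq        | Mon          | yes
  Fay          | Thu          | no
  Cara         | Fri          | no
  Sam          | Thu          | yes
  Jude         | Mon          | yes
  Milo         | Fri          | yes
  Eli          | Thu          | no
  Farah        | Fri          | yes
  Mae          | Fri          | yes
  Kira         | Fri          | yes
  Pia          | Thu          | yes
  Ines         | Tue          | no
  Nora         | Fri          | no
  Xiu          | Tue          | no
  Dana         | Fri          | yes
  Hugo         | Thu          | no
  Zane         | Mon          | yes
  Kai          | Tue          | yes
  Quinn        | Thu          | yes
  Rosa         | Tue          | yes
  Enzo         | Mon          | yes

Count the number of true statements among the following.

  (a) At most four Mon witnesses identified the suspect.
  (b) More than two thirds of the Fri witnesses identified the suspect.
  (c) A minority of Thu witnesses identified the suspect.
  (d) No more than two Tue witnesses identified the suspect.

(a) Mon: |A| = 5, |A ∩ B| = 5; needs |A ∩ B| ≤ 4 — false.
(b) Fri: |A| = 9, |A ∩ B| = 7; needs |A ∩ B| / |A| > 2/3 — true.
(c) Thu: |A| = 6, |A ∩ B| = 3; needs |A ∩ B| < |A ∖ B| — false.
(d) Tue: |A| = 7, |A ∩ B| = 2; needs |A ∩ B| ≤ 2 — true.

2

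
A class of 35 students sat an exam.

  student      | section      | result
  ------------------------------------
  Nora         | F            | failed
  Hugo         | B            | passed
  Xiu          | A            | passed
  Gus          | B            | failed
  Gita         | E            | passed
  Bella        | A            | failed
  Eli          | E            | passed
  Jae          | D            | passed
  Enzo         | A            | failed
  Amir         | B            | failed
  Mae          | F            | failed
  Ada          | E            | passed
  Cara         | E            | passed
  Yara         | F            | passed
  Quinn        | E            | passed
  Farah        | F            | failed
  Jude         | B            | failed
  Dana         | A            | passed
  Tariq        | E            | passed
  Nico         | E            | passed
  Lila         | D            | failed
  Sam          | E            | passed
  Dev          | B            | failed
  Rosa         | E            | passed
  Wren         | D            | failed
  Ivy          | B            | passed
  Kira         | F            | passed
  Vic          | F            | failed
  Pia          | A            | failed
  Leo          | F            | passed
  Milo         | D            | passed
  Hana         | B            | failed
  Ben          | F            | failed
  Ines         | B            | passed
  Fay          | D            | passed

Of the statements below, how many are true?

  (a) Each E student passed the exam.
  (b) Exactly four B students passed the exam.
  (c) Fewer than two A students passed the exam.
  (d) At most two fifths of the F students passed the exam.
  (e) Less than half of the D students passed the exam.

2

(a) E: |A| = 9, |A ∩ B| = 9; needs A ⊆ B, i.e. every element of A is in B (|A ∖ B| = 0) — true.
(b) B: |A| = 8, |A ∩ B| = 3; needs |A ∩ B| = 4 — false.
(c) A: |A| = 5, |A ∩ B| = 2; needs |A ∩ B| < 2 — false.
(d) F: |A| = 8, |A ∩ B| = 3; needs |A ∩ B| / |A| ≤ 2/5 — true.
(e) D: |A| = 5, |A ∩ B| = 3; needs |A ∩ B| < |A ∖ B| — false.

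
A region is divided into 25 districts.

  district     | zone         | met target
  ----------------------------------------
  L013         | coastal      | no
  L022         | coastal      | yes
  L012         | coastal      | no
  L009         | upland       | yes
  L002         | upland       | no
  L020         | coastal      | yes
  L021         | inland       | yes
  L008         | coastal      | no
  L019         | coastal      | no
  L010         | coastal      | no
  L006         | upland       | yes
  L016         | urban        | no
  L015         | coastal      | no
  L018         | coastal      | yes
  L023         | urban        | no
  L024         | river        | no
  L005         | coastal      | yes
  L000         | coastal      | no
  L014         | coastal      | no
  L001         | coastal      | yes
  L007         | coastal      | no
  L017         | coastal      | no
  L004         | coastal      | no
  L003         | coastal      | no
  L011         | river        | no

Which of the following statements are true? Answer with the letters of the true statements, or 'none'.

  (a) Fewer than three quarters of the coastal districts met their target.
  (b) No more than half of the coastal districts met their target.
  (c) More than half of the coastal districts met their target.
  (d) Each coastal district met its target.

(a), (b)

|A| = 17, |A ∩ B| = 5, |A ∖ B| = 12.
(a) |A ∩ B| / |A| < 3/4: holds.
(b) |A ∩ B| ≤ |A ∖ B|: holds.
(c) |A ∩ B| > |A ∖ B|: fails.
(d) A ⊆ B, i.e. every element of A is in B (|A ∖ B| = 0): fails.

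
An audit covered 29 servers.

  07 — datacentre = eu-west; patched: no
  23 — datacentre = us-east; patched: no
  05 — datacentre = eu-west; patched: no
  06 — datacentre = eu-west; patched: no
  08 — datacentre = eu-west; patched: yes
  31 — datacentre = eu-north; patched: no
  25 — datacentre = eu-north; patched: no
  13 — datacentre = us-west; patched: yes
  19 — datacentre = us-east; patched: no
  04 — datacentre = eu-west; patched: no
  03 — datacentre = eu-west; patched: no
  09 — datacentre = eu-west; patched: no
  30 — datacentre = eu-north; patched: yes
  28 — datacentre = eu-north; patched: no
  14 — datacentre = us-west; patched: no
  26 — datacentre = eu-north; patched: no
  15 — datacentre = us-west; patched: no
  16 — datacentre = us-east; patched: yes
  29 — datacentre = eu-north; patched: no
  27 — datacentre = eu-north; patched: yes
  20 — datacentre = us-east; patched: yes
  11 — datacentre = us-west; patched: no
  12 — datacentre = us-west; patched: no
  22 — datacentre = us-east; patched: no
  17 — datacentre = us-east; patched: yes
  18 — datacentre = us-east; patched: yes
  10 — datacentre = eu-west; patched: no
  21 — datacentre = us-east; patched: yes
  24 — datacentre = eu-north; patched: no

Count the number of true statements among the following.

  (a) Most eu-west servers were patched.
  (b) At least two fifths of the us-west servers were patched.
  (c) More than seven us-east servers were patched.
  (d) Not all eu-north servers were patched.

(a) eu-west: |A| = 8, |A ∩ B| = 1; needs |A ∩ B| > |A ∖ B| — false.
(b) us-west: |A| = 5, |A ∩ B| = 1; needs |A ∩ B| / |A| ≥ 2/5 — false.
(c) us-east: |A| = 8, |A ∩ B| = 5; needs |A ∩ B| > 7 — false.
(d) eu-north: |A| = 8, |A ∩ B| = 2; needs A ⊄ B (|A ∖ B| ≥ 1) — true.

1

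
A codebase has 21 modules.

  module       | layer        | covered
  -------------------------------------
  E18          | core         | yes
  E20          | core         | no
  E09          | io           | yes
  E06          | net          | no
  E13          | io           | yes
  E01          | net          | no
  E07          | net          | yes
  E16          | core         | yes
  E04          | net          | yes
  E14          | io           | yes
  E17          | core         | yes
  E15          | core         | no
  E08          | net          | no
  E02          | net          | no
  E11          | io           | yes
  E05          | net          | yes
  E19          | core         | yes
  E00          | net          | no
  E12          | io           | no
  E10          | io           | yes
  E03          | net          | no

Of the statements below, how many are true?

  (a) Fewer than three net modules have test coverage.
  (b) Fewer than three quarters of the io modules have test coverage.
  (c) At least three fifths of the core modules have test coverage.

1

(a) net: |A| = 9, |A ∩ B| = 3; needs |A ∩ B| < 3 — false.
(b) io: |A| = 6, |A ∩ B| = 5; needs |A ∩ B| / |A| < 3/4 — false.
(c) core: |A| = 6, |A ∩ B| = 4; needs |A ∩ B| / |A| ≥ 3/5 — true.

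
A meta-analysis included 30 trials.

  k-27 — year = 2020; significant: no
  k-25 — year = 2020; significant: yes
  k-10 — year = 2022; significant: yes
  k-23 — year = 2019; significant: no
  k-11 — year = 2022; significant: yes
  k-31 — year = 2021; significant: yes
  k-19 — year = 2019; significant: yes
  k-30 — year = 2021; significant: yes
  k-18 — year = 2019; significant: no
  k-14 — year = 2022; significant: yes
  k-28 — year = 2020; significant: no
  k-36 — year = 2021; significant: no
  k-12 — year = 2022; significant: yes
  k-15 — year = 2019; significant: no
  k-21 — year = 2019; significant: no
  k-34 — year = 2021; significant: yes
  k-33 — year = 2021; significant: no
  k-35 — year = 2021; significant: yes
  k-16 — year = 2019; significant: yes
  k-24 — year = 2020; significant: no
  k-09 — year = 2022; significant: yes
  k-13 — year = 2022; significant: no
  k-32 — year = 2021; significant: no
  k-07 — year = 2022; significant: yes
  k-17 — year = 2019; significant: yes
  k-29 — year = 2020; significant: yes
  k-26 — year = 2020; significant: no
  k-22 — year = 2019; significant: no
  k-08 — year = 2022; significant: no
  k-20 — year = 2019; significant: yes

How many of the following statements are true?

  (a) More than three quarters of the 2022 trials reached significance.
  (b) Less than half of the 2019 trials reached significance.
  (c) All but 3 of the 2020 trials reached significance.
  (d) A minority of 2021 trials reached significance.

(a) 2022: |A| = 8, |A ∩ B| = 6; needs |A ∩ B| / |A| > 3/4 — false.
(b) 2019: |A| = 9, |A ∩ B| = 4; needs |A ∩ B| < |A ∖ B| — true.
(c) 2020: |A| = 6, |A ∩ B| = 2; needs |A ∖ B| = 3 — false.
(d) 2021: |A| = 7, |A ∩ B| = 4; needs |A ∩ B| < |A ∖ B| — false.

1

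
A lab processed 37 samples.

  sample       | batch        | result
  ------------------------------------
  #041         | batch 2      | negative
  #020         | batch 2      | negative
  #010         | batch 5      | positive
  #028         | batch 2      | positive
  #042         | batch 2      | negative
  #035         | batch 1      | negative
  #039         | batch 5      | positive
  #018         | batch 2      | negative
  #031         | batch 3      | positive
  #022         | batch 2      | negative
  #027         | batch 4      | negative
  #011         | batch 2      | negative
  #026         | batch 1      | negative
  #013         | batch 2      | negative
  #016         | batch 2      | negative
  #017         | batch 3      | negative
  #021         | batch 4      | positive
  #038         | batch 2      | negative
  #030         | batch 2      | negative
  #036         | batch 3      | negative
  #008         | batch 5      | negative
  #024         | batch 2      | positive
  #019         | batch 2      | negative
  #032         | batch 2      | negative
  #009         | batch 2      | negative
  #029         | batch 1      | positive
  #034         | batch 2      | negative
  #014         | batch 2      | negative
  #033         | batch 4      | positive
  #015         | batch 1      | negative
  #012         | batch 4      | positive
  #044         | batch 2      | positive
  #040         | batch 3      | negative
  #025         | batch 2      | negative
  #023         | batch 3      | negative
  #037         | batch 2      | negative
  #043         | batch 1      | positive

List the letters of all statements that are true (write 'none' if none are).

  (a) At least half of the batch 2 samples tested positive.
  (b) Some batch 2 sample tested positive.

(b)

|A| = 20, |A ∩ B| = 3, |A ∖ B| = 17.
(a) |A ∩ B| ≥ |A ∖ B|: fails.
(b) A ∩ B ≠ ∅ (|A ∩ B| ≥ 1): holds.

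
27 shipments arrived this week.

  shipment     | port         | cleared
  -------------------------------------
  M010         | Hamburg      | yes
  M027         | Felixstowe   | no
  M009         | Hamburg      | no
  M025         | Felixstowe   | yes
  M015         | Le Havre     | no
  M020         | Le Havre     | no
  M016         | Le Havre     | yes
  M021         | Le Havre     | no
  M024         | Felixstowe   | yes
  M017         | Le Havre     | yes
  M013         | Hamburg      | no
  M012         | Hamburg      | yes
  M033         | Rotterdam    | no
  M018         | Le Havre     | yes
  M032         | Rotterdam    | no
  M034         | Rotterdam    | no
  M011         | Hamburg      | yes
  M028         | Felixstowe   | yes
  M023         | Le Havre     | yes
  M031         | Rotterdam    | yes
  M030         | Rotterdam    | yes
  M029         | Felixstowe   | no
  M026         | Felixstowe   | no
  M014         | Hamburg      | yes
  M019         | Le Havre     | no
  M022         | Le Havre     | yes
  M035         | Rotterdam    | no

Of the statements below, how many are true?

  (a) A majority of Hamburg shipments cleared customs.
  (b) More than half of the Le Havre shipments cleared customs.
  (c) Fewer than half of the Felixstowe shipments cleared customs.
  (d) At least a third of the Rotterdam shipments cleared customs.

(a) Hamburg: |A| = 6, |A ∩ B| = 4; needs |A ∩ B| > |A ∖ B| — true.
(b) Le Havre: |A| = 9, |A ∩ B| = 5; needs |A ∩ B| > |A ∖ B| — true.
(c) Felixstowe: |A| = 6, |A ∩ B| = 3; needs |A ∩ B| < |A ∖ B| — false.
(d) Rotterdam: |A| = 6, |A ∩ B| = 2; needs |A ∩ B| / |A| ≥ 1/3 — true.

3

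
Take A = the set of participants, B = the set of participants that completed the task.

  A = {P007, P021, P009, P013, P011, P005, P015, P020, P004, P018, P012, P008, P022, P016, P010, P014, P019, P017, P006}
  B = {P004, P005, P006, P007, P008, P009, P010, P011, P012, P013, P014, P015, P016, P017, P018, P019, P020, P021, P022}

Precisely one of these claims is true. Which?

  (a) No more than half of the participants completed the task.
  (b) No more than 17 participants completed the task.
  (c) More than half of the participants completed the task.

|A| = 19, |A ∩ B| = 19, |A ∖ B| = 0.
(a) requires |A ∩ B| ≤ |A ∖ B|: false.
(b) requires |A ∩ B| ≤ 17: false.
(c) requires |A ∩ B| > |A ∖ B|: true.

(c)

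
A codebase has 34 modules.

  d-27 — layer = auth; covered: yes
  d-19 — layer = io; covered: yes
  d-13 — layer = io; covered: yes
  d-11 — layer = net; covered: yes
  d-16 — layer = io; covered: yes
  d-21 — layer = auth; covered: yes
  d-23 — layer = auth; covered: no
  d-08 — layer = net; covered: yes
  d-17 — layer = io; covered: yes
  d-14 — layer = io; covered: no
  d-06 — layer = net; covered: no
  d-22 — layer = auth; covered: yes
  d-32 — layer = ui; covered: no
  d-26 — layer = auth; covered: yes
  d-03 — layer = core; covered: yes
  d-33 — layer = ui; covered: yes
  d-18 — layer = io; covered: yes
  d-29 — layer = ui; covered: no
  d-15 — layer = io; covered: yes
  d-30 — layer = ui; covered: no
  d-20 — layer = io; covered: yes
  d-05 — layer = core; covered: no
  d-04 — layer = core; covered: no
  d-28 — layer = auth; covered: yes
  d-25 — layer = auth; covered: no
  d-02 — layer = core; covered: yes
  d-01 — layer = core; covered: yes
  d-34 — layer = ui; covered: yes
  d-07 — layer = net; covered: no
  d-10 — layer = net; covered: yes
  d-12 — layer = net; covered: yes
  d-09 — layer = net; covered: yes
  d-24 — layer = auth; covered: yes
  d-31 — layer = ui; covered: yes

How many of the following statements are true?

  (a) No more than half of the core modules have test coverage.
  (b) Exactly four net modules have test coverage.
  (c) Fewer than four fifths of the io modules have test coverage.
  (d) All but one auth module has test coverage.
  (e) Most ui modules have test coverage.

0

(a) core: |A| = 5, |A ∩ B| = 3; needs |A ∩ B| ≤ |A ∖ B| — false.
(b) net: |A| = 7, |A ∩ B| = 5; needs |A ∩ B| = 4 — false.
(c) io: |A| = 8, |A ∩ B| = 7; needs |A ∩ B| / |A| < 4/5 — false.
(d) auth: |A| = 8, |A ∩ B| = 6; needs |A ∖ B| = 1 — false.
(e) ui: |A| = 6, |A ∩ B| = 3; needs |A ∩ B| > |A ∖ B| — false.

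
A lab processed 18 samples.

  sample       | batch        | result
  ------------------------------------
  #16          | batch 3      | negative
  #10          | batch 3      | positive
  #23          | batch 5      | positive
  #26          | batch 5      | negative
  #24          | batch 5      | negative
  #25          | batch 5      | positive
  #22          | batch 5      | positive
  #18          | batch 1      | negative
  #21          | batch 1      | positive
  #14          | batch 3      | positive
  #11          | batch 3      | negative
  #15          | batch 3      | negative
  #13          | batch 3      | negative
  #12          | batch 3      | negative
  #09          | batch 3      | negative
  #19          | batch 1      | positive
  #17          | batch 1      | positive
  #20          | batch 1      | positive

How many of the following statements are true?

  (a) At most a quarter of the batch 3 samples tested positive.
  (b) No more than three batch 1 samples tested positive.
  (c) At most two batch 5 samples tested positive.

(a) batch 3: |A| = 8, |A ∩ B| = 2; needs |A ∩ B| / |A| ≤ 1/4 — true.
(b) batch 1: |A| = 5, |A ∩ B| = 4; needs |A ∩ B| ≤ 3 — false.
(c) batch 5: |A| = 5, |A ∩ B| = 3; needs |A ∩ B| ≤ 2 — false.

1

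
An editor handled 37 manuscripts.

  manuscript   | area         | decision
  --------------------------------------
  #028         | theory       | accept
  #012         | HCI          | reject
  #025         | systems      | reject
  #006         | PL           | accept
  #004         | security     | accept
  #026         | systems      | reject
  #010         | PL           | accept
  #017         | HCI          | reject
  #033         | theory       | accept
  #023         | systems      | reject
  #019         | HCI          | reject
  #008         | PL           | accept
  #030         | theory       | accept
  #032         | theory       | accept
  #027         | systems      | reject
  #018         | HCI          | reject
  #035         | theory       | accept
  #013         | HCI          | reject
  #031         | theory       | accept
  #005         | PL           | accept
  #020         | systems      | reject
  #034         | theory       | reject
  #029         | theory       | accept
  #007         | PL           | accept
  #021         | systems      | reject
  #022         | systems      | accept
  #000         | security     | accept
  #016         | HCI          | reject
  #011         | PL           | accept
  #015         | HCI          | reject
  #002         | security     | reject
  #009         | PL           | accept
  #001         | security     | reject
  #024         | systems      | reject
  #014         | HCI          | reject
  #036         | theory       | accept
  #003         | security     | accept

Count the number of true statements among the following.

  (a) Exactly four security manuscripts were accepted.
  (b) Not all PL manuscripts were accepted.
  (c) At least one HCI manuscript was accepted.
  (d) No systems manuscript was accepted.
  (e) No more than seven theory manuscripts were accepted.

(a) security: |A| = 5, |A ∩ B| = 3; needs |A ∩ B| = 4 — false.
(b) PL: |A| = 7, |A ∩ B| = 7; needs A ⊄ B (|A ∖ B| ≥ 1) — false.
(c) HCI: |A| = 8, |A ∩ B| = 0; needs A ∩ B ≠ ∅ (|A ∩ B| ≥ 1) — false.
(d) systems: |A| = 8, |A ∩ B| = 1; needs A ∩ B = ∅ (|A ∩ B| = 0) — false.
(e) theory: |A| = 9, |A ∩ B| = 8; needs |A ∩ B| ≤ 7 — false.

0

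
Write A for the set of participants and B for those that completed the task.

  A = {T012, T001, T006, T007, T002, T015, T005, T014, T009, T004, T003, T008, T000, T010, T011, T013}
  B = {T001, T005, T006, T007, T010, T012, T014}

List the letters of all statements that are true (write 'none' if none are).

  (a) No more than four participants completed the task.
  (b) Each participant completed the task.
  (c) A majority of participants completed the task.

none

|A| = 16, |A ∩ B| = 7, |A ∖ B| = 9.
(a) |A ∩ B| ≤ 4: fails.
(b) A ⊆ B, i.e. every element of A is in B (|A ∖ B| = 0): fails.
(c) |A ∩ B| > |A ∖ B|: fails.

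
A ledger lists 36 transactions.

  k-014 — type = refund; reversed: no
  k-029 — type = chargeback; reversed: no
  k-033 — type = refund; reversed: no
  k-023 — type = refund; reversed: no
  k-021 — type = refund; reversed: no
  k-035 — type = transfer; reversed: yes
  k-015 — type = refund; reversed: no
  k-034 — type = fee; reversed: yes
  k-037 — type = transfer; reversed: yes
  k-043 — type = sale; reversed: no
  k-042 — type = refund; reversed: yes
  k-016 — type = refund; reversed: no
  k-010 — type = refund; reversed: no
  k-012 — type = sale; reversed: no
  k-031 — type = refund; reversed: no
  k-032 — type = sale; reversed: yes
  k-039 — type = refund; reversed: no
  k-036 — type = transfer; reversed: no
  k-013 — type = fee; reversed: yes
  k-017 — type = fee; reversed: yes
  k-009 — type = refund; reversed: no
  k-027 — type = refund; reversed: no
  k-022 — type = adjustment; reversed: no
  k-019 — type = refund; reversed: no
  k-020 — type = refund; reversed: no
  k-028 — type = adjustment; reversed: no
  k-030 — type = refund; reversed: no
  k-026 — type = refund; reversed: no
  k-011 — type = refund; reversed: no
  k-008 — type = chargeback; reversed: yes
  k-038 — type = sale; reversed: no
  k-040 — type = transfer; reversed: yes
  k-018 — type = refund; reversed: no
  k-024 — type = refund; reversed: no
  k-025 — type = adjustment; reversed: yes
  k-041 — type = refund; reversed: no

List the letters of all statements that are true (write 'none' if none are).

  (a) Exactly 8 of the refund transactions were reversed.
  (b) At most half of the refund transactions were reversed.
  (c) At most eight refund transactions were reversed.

|A| = 20, |A ∩ B| = 1, |A ∖ B| = 19.
(a) |A ∩ B| = 8: fails.
(b) |A ∩ B| ≤ |A ∖ B|: holds.
(c) |A ∩ B| ≤ 8: holds.

(b), (c)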